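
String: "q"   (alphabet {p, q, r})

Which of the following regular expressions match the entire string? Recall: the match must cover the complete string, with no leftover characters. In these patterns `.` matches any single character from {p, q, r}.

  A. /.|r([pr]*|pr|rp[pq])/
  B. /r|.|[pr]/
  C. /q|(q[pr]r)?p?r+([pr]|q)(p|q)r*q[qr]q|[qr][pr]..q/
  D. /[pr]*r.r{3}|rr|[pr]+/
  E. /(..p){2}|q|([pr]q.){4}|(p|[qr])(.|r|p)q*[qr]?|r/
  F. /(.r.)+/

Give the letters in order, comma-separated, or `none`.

A → match
B → match
C → match
D → no match
E → match
F → no match

A, B, C, E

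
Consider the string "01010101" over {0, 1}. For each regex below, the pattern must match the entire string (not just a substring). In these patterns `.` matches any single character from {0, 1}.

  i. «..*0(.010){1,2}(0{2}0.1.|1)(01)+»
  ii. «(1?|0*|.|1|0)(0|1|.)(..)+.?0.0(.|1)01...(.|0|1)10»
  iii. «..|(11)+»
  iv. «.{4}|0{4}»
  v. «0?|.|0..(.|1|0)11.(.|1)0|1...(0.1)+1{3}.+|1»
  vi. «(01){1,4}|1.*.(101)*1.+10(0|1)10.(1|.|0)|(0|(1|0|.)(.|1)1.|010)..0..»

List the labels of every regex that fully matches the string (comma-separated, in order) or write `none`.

vi

i → no match
ii → no match — must end with "10"
iii → no match
iv → no match
v → no match
vi → match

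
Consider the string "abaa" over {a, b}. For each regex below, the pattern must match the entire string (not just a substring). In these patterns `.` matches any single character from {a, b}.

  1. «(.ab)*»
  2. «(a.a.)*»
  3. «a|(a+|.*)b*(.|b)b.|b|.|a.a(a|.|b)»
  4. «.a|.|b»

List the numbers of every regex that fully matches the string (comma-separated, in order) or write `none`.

2, 3

1 → no match
2 → match
3 → match
4 → no match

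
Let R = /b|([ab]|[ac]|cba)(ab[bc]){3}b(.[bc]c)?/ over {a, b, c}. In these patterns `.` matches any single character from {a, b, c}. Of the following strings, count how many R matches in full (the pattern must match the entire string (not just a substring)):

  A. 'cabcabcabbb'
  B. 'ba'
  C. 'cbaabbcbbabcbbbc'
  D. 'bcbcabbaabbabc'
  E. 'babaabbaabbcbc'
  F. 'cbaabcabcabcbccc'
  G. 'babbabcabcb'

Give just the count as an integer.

A → match
B → no match
C → no match
D → no match
E → no match
F → match
G → match
Total matched: 3

3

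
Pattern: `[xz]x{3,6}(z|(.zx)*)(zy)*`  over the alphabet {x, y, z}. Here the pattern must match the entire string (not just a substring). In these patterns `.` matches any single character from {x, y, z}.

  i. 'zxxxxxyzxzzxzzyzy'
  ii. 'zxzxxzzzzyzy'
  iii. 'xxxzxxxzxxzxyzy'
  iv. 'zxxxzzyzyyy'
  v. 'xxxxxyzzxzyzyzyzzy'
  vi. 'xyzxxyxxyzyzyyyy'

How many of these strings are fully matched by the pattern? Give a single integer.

0

i → no match
ii → no match
iii → no match
iv → no match
v → no match
vi → no match
Total matched: 0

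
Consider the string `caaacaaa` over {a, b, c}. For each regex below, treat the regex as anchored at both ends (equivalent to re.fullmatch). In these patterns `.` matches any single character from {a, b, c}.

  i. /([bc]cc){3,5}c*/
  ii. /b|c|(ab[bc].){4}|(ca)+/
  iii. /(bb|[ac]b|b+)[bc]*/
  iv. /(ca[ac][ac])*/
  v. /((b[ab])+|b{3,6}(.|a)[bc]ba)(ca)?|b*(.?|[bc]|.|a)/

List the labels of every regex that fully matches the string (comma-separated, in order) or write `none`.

iv

i → no match
ii → no match
iii → no match
iv → match
v → no match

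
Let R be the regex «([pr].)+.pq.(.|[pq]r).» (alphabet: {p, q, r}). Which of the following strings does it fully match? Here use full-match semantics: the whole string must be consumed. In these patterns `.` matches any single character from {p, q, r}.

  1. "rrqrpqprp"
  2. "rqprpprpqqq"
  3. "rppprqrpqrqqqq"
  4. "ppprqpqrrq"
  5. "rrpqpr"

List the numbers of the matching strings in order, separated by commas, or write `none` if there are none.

1 → no match
2 → no match
3 → no match
4 → match
5 → no match

4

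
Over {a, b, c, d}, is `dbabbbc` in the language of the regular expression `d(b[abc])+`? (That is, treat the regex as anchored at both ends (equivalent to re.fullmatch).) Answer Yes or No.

Yes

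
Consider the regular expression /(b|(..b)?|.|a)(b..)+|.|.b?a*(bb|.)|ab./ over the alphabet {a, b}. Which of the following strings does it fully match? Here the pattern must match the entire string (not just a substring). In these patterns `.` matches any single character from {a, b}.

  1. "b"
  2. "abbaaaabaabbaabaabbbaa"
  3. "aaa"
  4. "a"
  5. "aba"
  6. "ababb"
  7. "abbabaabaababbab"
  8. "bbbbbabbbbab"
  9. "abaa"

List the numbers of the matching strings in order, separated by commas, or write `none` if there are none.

1, 3, 4, 5, 6, 7, 8, 9

1 → match
2 → no match
3 → match
4 → match
5 → match
6 → match
7 → match
8 → match
9 → match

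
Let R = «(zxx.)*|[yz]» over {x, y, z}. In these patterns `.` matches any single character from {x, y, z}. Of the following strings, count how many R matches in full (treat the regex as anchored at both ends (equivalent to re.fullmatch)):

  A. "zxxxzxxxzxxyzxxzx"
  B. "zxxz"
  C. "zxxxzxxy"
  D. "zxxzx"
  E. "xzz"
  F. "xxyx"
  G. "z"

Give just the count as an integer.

3

A → no match
B → match
C → match
D → no match
E → no match
F → no match
G → match
Total matched: 3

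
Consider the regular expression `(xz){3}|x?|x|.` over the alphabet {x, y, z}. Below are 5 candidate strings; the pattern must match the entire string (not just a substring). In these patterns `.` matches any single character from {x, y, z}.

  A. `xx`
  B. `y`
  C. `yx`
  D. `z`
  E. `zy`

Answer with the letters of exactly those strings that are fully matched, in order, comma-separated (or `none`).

A → no match
B → match
C → no match
D → match
E → no match

B, D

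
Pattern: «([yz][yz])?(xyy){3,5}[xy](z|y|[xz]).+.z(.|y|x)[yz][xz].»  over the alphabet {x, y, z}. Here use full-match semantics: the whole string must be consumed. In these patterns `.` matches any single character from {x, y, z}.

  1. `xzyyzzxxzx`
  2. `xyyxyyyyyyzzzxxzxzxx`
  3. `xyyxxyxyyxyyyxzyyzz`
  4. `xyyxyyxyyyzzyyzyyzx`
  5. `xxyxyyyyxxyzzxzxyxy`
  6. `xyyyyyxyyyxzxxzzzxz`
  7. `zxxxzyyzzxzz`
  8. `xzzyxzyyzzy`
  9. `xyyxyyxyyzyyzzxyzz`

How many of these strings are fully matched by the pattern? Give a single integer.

1 → no match
2 → no match
3 → no match
4 → match
5 → no match
6 → no match
7 → no match
8 → no match
9 → no match
Total matched: 1

1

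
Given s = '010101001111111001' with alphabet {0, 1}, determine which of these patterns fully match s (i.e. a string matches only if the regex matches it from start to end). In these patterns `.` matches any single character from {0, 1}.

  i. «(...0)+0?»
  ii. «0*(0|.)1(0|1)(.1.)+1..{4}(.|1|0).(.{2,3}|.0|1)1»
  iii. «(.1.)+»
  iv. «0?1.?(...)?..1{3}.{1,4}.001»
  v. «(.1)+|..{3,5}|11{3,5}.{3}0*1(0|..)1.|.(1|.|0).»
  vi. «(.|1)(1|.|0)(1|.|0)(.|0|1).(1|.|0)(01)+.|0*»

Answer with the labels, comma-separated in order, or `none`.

iv

i → no match
ii → no match
iii → no match
iv → match
v → no match
vi → no match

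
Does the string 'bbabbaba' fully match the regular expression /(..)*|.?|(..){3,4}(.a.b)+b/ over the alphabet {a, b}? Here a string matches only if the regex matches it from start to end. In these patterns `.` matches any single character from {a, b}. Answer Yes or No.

Yes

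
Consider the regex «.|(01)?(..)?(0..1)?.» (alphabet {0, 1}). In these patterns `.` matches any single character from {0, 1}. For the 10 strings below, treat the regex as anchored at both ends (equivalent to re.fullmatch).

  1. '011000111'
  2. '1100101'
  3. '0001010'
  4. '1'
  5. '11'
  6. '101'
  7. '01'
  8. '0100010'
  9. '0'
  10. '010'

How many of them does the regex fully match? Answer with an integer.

7

1 → match
2 → no match
3 → match
4 → match
5 → no match
6 → match
7 → no match
8 → match
9 → match
10 → match
Total matched: 7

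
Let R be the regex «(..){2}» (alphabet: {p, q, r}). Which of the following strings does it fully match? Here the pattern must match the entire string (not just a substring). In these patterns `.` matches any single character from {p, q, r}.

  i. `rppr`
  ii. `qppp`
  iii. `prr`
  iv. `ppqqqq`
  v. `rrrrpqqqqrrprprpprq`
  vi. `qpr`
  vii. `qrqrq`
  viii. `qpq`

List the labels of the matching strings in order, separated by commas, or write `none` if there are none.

i → match
ii → match
iii → no match
iv → no match
v → no match
vi → no match
vii → no match
viii → no match

i, ii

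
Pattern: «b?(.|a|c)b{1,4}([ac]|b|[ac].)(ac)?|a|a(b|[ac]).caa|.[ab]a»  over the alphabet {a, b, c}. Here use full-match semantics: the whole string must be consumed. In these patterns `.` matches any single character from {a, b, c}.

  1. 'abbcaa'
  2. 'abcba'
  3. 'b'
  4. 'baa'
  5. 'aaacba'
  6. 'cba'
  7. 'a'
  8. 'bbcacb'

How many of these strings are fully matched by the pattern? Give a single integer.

1. 'abbcaa' → match
2. 'abcba' → no match
3. 'b' → no match
4. 'baa' → match
5. 'aaacba' → no match
6. 'cba' → match
7. 'a' → match
8. 'bbcacb' → no match
Total matched: 4

4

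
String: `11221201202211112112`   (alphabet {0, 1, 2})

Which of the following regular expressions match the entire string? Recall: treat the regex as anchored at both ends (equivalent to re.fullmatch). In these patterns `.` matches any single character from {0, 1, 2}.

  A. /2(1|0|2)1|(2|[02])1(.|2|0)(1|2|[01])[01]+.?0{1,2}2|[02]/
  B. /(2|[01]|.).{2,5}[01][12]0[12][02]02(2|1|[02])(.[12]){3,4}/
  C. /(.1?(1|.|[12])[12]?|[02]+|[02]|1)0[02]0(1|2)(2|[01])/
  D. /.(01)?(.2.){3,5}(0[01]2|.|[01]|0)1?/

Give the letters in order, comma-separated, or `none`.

A → no match
B → match
C → no match
D → no match

B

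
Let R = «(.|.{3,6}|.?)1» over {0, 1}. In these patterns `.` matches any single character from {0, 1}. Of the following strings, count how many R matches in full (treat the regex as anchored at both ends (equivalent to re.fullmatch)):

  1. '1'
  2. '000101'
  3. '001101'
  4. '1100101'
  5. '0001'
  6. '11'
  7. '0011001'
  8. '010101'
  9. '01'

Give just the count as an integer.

1 → match
2 → match
3 → match
4 → match
5 → match
6 → match
7 → match
8 → match
9 → match
Total matched: 9

9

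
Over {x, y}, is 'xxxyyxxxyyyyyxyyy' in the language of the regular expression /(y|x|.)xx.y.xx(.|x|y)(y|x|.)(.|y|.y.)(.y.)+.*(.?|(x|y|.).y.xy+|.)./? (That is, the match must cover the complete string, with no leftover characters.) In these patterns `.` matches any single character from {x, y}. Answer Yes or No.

Yes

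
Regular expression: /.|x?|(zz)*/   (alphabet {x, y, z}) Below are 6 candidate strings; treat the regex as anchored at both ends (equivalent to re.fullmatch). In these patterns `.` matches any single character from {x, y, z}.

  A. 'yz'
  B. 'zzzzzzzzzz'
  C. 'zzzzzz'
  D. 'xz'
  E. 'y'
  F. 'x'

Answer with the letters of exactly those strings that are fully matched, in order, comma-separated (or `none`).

B, C, E, F

A → no match
B → match
C → match
D → no match
E → match
F → match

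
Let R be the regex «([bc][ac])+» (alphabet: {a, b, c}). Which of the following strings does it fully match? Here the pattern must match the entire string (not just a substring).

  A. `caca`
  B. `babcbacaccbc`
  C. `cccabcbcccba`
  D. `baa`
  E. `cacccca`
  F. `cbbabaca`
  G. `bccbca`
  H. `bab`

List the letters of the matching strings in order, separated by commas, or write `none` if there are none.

A, B, C

A → match
B → match
C → match
D → no match
E → no match
F → no match
G → no match
H → no match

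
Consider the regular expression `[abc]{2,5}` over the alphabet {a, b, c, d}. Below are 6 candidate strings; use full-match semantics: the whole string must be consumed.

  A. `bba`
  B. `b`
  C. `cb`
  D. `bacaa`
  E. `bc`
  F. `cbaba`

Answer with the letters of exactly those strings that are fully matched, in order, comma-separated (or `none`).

A → match
B → no match
C → match
D → match
E → match
F → match

A, C, D, E, F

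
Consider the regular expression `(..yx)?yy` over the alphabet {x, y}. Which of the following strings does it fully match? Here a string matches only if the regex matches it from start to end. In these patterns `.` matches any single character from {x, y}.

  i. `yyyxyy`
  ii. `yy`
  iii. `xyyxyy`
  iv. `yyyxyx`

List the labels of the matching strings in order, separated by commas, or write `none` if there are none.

i → match
ii → match
iii → match
iv → no match — must end with `yy`

i, ii, iii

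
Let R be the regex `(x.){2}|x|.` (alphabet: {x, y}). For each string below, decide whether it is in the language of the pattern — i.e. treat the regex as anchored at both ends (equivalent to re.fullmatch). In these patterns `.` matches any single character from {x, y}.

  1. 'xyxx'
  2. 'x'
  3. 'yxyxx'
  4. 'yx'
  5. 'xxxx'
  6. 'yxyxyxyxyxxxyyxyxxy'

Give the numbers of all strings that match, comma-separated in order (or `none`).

1 → match
2 → match
3 → no match
4 → no match
5 → match
6 → no match

1, 2, 5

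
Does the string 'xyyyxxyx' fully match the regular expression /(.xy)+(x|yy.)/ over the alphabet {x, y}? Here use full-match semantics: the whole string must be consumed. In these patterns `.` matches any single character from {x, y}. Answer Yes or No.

No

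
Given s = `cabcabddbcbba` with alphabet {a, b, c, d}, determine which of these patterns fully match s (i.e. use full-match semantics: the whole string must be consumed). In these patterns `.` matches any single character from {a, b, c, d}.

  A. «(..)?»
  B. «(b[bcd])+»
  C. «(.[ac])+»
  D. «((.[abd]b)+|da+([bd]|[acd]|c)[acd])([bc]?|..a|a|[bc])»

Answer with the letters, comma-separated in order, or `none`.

D

A → no match
B → no match — must start with `b`
C → no match
D → match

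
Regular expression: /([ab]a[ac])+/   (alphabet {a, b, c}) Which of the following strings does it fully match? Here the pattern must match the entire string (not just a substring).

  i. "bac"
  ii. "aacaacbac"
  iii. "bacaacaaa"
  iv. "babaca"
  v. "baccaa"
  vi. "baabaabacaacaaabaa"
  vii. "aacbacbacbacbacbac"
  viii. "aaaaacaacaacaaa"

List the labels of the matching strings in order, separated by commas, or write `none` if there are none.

i, ii, iii, vi, vii, viii

i → match
ii → match
iii → match
iv → no match
v → no match
vi → match
vii → match
viii → match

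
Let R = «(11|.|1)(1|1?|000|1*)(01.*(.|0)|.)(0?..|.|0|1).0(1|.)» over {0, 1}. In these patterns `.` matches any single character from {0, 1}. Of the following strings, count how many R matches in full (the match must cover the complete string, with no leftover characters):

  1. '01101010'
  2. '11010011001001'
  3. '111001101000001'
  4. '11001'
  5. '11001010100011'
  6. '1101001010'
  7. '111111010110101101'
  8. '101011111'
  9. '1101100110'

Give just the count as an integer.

1 → no match
2 → match
3 → no match
4 → no match
5 → no match
6 → no match
7 → match
8 → no match
9 → no match
Total matched: 2

2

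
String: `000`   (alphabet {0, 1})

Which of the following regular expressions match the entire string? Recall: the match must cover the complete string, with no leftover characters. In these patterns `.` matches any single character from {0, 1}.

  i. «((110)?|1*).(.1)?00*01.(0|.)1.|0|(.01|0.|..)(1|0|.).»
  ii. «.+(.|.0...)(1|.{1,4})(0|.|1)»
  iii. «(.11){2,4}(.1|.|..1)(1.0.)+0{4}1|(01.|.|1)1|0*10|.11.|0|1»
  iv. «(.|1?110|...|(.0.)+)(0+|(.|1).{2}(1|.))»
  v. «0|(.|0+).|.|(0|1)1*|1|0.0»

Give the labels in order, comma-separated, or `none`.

i → no match
ii → no match
iii → no match
iv → match
v → match

iv, v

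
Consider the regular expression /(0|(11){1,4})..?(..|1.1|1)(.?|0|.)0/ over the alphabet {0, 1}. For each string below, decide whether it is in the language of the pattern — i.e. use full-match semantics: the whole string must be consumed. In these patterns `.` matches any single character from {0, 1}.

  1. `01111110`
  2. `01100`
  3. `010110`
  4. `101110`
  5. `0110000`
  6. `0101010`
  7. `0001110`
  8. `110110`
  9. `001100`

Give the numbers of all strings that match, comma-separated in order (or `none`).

1, 2, 3, 5, 6, 7, 8, 9

1 → match
2 → match
3 → match
4 → no match
5 → match
6 → match
7 → match
8 → match
9 → match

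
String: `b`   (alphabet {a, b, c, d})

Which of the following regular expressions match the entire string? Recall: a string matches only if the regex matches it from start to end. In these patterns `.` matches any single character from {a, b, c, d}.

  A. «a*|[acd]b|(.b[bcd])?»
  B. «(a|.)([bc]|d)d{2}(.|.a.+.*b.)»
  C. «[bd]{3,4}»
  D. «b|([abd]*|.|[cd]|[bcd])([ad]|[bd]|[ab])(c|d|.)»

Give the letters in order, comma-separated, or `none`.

D

A → no match
B → no match
C → no match
D → match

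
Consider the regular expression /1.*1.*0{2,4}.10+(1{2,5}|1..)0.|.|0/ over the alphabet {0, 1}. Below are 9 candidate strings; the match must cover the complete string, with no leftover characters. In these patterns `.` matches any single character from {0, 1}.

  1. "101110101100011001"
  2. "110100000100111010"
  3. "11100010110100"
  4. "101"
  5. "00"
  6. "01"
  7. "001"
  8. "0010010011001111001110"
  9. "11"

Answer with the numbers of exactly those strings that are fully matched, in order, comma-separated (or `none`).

1 → no match
2 → no match
3 → no match
4. "101" → no match
5. "00" → no match
6. "01" → no match
7. "001" → no match
8 → no match
9. "11" → no match

none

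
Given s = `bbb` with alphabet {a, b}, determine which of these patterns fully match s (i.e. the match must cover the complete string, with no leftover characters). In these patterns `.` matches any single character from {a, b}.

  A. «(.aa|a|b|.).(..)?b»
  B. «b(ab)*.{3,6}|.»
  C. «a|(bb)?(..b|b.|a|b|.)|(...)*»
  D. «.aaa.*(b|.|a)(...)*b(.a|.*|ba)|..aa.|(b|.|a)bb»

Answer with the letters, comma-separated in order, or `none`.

A → match
B → no match
C → match
D → match

A, C, D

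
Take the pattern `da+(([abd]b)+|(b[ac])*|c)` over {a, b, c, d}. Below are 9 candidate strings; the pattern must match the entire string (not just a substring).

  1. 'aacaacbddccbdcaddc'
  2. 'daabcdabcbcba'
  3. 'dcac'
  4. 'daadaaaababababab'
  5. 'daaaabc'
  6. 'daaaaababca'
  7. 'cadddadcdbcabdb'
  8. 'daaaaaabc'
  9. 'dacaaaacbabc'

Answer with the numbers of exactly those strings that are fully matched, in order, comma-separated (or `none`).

1 → no match — must start with 'da'
2 → no match
3 → no match — must start with 'da'
4 → no match
5 → match
6 → no match
7 → no match — must start with 'da'
8 → match
9 → no match

5, 8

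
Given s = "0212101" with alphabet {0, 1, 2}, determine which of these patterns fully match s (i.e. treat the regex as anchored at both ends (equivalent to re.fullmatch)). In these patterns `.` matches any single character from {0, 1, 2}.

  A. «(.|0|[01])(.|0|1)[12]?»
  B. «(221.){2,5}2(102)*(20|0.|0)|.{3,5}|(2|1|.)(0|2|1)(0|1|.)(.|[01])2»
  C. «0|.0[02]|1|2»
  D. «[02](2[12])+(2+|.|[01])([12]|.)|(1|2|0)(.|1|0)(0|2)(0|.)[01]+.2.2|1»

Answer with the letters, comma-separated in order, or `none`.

A → no match
B → no match
C → no match
D → match

D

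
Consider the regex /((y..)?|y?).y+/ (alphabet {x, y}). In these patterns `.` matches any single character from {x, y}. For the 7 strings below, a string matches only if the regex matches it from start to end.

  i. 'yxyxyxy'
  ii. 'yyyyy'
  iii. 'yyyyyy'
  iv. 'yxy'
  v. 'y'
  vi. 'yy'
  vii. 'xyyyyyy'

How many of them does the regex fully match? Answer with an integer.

i. 'yxyxyxy' → no match
ii. 'yyyyy' → match
iii. 'yyyyyy' → match
iv. 'yxy' → match
v. 'y' → no match
vi. 'yy' → match
vii. 'xyyyyyy' → match
Total matched: 5

5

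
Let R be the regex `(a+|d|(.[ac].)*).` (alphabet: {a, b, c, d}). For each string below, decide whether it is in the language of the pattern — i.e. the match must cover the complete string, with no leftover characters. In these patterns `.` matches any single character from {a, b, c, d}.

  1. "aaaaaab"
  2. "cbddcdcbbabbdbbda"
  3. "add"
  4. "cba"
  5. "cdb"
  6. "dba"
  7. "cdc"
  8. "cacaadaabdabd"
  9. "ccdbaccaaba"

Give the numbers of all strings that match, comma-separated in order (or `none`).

1. "aaaaaab" → match
2 → no match
3. "add" → no match
4. "cba" → no match
5. "cdb" → no match
6. "dba" → no match
7. "cdc" → no match
8 → match
9. "ccdbaccaaba" → no match

1, 8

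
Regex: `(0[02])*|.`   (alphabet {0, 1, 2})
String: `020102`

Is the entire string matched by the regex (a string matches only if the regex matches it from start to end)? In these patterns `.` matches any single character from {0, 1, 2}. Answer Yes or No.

No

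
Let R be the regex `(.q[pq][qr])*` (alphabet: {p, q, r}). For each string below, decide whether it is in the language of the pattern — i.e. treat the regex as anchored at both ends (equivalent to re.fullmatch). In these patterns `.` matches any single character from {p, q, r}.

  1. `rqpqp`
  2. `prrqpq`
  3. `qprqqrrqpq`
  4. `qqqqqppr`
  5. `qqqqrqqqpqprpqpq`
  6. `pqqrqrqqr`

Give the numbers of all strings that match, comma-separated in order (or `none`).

5

1 → no match
2 → no match
3 → no match
4 → no match
5 → match
6 → no match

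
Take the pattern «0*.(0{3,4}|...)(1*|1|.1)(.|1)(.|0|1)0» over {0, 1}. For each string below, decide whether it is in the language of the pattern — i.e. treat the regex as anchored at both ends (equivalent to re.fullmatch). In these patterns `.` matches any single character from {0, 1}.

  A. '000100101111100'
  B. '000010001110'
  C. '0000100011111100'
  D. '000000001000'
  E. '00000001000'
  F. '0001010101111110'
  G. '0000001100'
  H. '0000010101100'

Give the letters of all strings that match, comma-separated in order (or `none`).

A → no match
B → match
C → match
D → match
E → match
F → no match
G → match
H → match

B, C, D, E, G, H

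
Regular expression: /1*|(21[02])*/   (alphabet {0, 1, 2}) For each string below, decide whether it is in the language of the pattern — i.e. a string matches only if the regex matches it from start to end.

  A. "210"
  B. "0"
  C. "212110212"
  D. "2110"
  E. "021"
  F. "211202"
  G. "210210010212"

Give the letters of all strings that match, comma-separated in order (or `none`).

A. "210" → match
B. "0" → no match
C. "212110212" → no match
D. "2110" → no match
E. "021" → no match
F. "211202" → no match
G. "210210010212" → no match

A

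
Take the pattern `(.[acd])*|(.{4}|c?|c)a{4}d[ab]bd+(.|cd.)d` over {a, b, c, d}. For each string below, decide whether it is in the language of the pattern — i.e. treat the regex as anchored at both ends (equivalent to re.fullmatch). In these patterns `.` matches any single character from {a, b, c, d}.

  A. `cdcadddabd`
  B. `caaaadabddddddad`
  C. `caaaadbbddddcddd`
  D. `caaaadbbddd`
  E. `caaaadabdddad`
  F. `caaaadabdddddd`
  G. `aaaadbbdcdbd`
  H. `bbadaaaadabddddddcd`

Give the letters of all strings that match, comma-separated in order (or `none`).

A → match
B → match
C → match
D → match
E → match
F → match
G → match
H → match

A, B, C, D, E, F, G, H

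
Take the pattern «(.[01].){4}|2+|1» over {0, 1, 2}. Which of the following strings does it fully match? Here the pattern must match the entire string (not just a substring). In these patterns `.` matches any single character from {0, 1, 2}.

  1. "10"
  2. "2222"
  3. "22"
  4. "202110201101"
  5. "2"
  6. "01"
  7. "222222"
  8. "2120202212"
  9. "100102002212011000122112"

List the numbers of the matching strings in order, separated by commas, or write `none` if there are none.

2, 3, 4, 5, 7

1 → no match
2 → match
3 → match
4 → match
5 → match
6 → no match
7 → match
8 → no match
9 → no match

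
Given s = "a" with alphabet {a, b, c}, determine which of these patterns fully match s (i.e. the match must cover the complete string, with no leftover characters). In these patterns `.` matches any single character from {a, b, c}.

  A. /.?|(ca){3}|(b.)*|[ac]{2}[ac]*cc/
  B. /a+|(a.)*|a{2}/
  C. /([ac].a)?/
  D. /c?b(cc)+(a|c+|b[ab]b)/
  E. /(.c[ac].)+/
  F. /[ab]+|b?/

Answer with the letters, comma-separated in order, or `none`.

A → match
B → match
C → no match
D → no match
E → no match
F → match

A, B, F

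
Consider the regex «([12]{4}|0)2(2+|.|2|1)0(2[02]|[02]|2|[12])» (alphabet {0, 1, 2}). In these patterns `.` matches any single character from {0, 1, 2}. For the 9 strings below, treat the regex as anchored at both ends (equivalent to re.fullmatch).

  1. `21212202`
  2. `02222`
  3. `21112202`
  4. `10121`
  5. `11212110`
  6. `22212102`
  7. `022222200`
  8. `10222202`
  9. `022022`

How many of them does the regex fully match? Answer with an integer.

1 → match
2 → no match
3 → match
4 → no match
5 → no match
6 → match
7 → match
8 → no match
9 → match
Total matched: 5

5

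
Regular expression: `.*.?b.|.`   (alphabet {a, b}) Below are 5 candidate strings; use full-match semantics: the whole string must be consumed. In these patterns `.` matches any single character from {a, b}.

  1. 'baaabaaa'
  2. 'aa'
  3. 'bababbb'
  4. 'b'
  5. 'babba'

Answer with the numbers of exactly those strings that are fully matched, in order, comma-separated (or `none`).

3, 4, 5

1 → no match
2 → no match
3 → match
4 → match
5 → match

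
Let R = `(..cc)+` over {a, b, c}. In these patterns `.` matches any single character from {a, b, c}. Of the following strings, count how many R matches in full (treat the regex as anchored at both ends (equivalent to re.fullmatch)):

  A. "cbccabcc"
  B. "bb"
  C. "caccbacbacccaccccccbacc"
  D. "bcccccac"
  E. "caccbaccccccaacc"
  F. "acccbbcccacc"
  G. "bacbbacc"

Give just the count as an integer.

A → match
B → no match — must end with "cc"
C → no match
D → no match — must end with "cc"
E → match
F → match
G → no match
Total matched: 3

3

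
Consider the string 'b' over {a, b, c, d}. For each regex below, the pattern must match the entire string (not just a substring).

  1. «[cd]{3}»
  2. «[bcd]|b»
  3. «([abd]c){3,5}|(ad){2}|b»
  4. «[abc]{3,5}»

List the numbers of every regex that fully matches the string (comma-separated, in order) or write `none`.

1 → no match
2 → match
3 → match
4 → no match

2, 3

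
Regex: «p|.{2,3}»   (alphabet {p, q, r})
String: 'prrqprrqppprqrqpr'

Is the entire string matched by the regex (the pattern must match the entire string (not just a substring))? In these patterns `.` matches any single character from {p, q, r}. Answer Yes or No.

No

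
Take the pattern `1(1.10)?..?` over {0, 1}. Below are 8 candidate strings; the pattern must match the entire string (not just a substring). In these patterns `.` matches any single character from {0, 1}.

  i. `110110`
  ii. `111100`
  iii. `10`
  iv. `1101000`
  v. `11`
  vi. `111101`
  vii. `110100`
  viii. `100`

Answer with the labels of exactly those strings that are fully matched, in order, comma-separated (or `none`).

i. `110110` → no match
ii. `111100` → match
iii. `10` → match
iv. `1101000` → match
v. `11` → match
vi. `111101` → match
vii. `110100` → match
viii. `100` → match

ii, iii, iv, v, vi, vii, viii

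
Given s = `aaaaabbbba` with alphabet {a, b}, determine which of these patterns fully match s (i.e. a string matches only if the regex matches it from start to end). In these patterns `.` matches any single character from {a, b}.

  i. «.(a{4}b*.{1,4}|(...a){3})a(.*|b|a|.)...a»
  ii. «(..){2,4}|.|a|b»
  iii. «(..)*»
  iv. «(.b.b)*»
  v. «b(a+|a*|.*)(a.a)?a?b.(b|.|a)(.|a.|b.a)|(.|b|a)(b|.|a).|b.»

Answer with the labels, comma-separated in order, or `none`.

i → no match
ii → no match
iii → match
iv → no match
v → no match

iii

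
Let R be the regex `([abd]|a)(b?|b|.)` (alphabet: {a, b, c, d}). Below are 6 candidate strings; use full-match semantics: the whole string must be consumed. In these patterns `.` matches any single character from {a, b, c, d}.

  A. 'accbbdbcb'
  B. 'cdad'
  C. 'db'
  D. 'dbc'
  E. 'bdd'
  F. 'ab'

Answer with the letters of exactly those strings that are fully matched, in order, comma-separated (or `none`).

A. 'accbbdbcb' → no match
B. 'cdad' → no match
C. 'db' → match
D. 'dbc' → no match
E. 'bdd' → no match
F. 'ab' → match

C, F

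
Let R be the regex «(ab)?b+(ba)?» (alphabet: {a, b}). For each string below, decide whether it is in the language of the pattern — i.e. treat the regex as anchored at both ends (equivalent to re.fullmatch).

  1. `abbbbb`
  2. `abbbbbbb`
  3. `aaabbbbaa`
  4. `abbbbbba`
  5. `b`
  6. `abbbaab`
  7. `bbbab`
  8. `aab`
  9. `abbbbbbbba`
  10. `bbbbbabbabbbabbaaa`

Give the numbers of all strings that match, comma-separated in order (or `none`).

1 → match
2 → match
3 → no match
4 → match
5 → match
6 → no match
7 → no match
8 → no match
9 → match
10 → no match

1, 2, 4, 5, 9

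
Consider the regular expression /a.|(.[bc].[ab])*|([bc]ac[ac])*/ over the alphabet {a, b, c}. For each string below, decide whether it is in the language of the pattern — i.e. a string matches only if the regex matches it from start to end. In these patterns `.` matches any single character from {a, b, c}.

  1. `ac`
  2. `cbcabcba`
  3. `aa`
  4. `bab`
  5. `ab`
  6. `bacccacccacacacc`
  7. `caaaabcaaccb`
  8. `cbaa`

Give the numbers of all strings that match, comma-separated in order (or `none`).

1, 2, 3, 5, 6, 8

1. `ac` → match
2. `cbcabcba` → match
3. `aa` → match
4. `bab` → no match
5. `ab` → match
6 → match
7. `caaaabcaaccb` → no match
8. `cbaa` → match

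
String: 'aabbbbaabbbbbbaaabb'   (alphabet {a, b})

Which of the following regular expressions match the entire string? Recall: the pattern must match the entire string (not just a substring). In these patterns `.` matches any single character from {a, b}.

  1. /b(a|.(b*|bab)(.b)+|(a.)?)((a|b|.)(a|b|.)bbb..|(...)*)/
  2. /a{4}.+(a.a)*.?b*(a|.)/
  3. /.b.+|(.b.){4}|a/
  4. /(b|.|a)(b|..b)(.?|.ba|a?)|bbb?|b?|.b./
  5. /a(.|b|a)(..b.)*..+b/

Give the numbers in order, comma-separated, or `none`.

1 → no match — must start with 'b'
2 → no match
3 → no match
4 → no match
5 → match

5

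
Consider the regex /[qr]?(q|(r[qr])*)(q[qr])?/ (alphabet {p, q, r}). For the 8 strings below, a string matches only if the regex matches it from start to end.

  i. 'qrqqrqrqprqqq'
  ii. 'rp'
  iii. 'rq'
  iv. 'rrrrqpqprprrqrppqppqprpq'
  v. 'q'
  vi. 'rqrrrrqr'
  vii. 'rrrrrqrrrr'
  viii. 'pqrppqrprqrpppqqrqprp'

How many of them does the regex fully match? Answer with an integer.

4

i → no match
ii → no match
iii → match
iv → no match
v → match
vi → match
vii → match
viii → no match
Total matched: 4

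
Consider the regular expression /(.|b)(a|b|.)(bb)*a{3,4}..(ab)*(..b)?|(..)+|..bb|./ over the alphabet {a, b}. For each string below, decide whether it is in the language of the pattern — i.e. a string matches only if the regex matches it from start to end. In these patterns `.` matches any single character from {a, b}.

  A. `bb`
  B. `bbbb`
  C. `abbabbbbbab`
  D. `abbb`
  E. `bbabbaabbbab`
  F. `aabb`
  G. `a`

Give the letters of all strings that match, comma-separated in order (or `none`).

A → match
B → match
C → no match
D → match
E → match
F → match
G → match

A, B, D, E, F, G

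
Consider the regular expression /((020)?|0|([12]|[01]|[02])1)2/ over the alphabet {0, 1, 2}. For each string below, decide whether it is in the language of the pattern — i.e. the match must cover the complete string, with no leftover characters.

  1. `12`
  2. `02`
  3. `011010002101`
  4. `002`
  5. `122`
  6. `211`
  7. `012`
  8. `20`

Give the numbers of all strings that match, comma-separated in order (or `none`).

2, 7

1 → no match
2 → match
3 → no match — must end with `2`
4 → no match
5 → no match
6 → no match — must end with `2`
7 → match
8 → no match — must end with `2`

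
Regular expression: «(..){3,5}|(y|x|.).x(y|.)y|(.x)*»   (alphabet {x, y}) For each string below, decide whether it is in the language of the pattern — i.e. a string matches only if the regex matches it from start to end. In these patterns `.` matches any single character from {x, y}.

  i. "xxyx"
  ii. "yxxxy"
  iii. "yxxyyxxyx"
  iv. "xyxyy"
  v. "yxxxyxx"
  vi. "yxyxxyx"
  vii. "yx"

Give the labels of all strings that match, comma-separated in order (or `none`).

i, ii, iv, vii

i → match
ii → match
iii → no match
iv → match
v → no match
vi → no match
vii → match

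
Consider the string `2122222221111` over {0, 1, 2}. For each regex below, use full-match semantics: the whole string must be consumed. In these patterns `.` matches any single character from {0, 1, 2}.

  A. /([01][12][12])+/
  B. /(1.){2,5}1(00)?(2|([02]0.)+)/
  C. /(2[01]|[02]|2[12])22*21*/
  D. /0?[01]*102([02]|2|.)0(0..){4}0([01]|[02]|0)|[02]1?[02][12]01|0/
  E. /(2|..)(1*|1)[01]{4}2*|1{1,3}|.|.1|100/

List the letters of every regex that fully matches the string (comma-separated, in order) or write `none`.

C

A → no match
B → no match — must start with `1`
C → match
D → no match
E → no match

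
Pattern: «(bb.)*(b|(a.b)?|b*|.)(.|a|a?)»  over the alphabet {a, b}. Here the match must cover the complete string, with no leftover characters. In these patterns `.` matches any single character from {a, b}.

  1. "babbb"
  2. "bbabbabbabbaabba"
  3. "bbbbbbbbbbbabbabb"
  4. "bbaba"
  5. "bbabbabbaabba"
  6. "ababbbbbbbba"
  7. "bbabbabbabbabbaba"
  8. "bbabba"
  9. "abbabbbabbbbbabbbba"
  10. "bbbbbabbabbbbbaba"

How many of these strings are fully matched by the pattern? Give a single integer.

1. "babbb" → no match
2 → match
3 → match
4. "bbaba" → match
5 → match
6. "ababbbbbbbba" → no match
7 → match
8. "bbabba" → match
9 → no match
10 → match
Total matched: 7

7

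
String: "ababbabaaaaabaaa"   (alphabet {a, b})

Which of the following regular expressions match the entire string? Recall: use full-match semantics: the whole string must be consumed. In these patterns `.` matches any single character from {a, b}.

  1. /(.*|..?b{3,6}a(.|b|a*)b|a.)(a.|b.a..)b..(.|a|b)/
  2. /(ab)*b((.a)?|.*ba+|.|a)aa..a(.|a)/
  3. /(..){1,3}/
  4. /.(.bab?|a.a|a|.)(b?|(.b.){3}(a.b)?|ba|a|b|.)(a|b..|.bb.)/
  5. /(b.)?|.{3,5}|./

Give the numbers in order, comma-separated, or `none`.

1 → match
2 → match
3 → no match
4 → no match
5 → no match

1, 2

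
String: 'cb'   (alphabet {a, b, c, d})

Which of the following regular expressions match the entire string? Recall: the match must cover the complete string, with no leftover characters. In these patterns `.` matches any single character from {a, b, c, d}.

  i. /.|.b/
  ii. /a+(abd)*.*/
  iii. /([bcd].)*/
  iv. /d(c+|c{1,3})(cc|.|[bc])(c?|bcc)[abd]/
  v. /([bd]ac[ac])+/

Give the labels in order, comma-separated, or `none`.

i, iii

i → match
ii → no match — must start with 'a'
iii → match
iv → no match — must start with 'dc'
v → no match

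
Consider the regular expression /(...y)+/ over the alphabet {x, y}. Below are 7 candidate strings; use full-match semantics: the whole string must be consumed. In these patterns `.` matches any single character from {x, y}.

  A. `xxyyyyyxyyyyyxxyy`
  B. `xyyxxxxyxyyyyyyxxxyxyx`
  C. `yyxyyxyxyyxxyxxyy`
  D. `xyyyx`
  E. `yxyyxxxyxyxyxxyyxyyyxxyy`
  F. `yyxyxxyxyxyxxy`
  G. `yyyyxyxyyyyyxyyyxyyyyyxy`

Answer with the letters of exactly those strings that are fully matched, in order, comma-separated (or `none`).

E, G

A → no match
B → no match — must end with `y`
C → no match
D. `xyyyx` → no match — must end with `y`
E → match
F → no match
G → match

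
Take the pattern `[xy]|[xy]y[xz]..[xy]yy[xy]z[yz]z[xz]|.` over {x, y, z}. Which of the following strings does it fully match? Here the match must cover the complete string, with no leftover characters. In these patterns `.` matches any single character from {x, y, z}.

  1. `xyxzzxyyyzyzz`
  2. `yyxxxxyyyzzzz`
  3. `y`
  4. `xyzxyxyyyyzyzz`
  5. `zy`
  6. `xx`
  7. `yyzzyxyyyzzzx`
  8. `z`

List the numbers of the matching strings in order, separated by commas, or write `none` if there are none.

1 → match
2 → match
3 → match
4 → no match
5 → no match
6 → no match
7 → match
8 → match

1, 2, 3, 7, 8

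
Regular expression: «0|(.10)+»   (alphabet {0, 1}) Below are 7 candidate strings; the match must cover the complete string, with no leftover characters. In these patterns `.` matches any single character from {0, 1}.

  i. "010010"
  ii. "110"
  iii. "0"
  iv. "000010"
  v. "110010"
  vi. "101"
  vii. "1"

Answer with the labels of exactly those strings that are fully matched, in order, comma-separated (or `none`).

i → match
ii → match
iii → match
iv → no match
v → match
vi → no match
vii → no match

i, ii, iii, v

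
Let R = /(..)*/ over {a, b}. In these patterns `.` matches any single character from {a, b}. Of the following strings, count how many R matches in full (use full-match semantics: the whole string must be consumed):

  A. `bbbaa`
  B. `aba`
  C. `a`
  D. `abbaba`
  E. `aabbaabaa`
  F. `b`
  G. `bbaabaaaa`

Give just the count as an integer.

A → no match
B → no match
C → no match
D → match
E → no match
F → no match
G → no match
Total matched: 1

1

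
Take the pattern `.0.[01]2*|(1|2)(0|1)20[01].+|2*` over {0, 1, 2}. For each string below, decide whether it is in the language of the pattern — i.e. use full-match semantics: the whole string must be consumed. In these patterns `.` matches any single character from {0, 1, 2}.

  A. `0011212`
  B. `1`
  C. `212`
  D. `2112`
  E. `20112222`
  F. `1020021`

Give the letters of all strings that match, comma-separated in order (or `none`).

E, F

A → no match
B → no match
C → no match
D → no match
E → match
F → match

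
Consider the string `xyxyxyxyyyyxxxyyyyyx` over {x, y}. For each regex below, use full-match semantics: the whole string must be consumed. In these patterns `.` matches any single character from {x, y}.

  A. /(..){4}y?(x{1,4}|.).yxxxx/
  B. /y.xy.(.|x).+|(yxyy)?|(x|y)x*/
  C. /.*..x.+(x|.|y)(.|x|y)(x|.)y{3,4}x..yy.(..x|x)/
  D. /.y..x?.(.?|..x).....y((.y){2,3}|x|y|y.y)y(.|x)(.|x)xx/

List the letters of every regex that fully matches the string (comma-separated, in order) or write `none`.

A → no match — must end with `yxxxx`
B → no match
C → match
D → no match — must end with `xx`

C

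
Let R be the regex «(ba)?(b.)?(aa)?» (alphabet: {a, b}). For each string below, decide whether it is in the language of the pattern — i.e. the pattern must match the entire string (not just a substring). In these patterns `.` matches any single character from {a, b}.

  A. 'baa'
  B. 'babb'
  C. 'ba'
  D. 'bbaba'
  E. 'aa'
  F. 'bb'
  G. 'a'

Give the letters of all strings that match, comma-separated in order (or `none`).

B, C, E, F

A → no match
B → match
C → match
D → no match
E → match
F → match
G → no match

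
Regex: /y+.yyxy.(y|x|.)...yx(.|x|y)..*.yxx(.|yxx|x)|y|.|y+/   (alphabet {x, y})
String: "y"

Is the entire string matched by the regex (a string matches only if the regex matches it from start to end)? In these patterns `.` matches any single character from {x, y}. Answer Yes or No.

Yes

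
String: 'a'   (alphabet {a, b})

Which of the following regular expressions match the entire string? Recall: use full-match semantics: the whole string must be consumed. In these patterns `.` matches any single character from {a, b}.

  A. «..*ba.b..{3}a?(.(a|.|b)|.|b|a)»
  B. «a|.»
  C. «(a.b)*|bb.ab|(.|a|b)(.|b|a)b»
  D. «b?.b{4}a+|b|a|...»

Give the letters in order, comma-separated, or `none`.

B, D

A → no match
B → match
C → no match
D → match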